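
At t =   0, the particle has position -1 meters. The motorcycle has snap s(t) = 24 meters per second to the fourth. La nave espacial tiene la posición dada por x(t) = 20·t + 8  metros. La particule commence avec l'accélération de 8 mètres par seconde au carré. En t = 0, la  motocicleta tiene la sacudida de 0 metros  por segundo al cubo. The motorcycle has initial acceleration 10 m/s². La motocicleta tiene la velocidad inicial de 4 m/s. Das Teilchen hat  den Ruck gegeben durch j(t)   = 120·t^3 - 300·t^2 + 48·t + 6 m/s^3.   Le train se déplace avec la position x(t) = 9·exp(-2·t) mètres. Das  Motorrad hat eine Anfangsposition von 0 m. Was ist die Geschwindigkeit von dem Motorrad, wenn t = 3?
Um dies zu lösen, müssen wir 3 Stammfunktionen unserer Gleichung für den Snap s(t) = 24 finden. Mit ∫s(t)dt und Anwendung von j(0) = 0, finden wir j(t) = 24·t. Durch Integration von dem Ruck und Verwendung der Anfangsbedingung a(0) = 10, erhalten wir a(t) = 12·t^2 + 10. Das Integral von der Beschleunigung, mit v(0) = 4, ergibt die Geschwindigkeit: v(t) = 4·t^3 + 10·t + 4. Mit v(t) = 4·t^3 + 10·t + 4 und Einsetzen von t = 3, finden wir v = 142.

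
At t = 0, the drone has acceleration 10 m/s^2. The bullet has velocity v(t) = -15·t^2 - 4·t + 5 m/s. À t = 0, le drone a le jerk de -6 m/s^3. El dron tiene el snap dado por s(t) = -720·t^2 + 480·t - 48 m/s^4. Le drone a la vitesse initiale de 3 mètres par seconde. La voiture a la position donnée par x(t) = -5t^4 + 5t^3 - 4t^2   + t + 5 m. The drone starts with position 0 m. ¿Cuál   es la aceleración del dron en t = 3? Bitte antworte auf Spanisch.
Para resolver esto, necesitamos tomar 2 antiderivadas de nuestra ecuación del snap s(t) = -720·t^2 + 480·t - 48. La integral del snap, con j(0) = -6, da la sacudida: j(t) = -240·t^3 + 240·t^2 - 48·t - 6. Tomando ∫j(t)dt y aplicando a(0) = 10, encontramos a(t) = -60·t^4 + 80·t^3 - 24·t^2 - 6·t + 10. Usando a(t) = -60·t^4 + 80·t^3 - 24·t^2 - 6·t + 10 y sustituyendo t = 3, encontramos a = -2924.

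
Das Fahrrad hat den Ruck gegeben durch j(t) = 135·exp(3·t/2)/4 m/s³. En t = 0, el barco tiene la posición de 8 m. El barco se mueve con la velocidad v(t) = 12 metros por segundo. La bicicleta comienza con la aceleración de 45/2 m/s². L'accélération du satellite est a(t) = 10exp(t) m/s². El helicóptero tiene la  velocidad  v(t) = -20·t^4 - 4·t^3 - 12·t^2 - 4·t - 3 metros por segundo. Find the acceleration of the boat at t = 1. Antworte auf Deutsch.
Wir müssen unsere Gleichung für die Geschwindigkeit v(t) = 12 1-mal ableiten. Mit d/dt von v(t) finden wir a(t) = 0. Mit a(t) = 0 und Einsetzen von t = 1, finden wir a = 0.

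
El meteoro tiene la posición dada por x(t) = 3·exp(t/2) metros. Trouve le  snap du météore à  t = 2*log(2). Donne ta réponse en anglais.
Starting from position x(t) = 3·exp(t/2), we take 4 derivatives. The derivative of position gives velocity: v(t) = 3·exp(t/2)/2. Taking d/dt of v(t), we find a(t) = 3·exp(t/2)/4. The derivative of acceleration gives jerk: j(t) = 3·exp(t/2)/8. Taking d/dt of j(t), we find s(t) = 3·exp(t/2)/16. We have snap s(t) = 3·exp(t/2)/16. Substituting t = 2*log(2): s(2*log(2)) = 3/8.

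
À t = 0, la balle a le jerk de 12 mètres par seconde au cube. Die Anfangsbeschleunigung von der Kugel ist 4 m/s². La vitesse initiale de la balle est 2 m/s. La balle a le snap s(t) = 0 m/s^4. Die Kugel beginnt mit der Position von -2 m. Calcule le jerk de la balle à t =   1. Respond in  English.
To find the answer, we compute 1 antiderivative of s(t) = 0. Integrating snap and using the initial condition j(0) = 12, we get j(t) = 12. Using j(t) = 12 and substituting t = 1, we find j = 12.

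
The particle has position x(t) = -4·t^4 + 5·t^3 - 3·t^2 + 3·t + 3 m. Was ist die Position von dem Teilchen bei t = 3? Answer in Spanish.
Usando x(t) = -4·t^4 + 5·t^3 - 3·t^2 + 3·t + 3 y sustituyendo t = 3, encontramos x = -204.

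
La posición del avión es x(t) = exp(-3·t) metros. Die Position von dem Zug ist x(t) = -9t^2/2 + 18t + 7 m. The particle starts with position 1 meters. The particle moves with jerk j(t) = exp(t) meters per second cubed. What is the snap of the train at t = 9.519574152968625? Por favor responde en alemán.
Um dies zu lösen, müssen wir 4 Ableitungen unserer Gleichung für die Position x(t) = -9·t^2/2 + 18·t + 7 nehmen. Durch Ableiten von der Position erhalten wir die Geschwindigkeit: v(t) = 18 - 9·t. Die Ableitung von der Geschwindigkeit ergibt die Beschleunigung: a(t) = -9. Durch Ableiten von der Beschleunigung erhalten wir den Ruck: j(t) = 0. Durch Ableiten von dem Ruck erhalten wir den Snap: s(t) = 0. Wir haben den Snap s(t) = 0. Durch Einsetzen von t = 9.519574152968625: s(9.519574152968625) = 0.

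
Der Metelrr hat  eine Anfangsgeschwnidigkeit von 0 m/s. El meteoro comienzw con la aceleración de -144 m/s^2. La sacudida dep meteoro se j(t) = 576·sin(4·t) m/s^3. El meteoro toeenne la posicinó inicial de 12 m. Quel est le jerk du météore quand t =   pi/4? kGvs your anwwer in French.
De l'équation du jerk j(t) = 576·sin(4·t), nous substituons t = pi/4 pour obtenir j = 0.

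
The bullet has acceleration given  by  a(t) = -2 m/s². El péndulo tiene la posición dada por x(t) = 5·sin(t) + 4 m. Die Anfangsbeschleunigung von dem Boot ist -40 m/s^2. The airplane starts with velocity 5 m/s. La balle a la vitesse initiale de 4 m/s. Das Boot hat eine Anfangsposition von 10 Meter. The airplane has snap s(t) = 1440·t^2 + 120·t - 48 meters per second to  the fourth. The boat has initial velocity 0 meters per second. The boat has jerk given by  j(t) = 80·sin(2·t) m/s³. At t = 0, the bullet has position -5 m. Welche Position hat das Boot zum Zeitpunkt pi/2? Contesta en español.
Debemos encontrar la antiderivada de nuestra ecuación de la sacudida j(t) = 80·sin(2·t) 3 veces. Integrando la sacudida y usando la condición inicial a(0) = -40, obtenemos a(t) = -40·cos(2·t). La integral de la aceleración, con v(0) = 0, da la velocidad: v(t) = -20·sin(2·t). Integrando la velocidad y usando la condición inicial x(0) = 10, obtenemos x(t) = 10·cos(2·t). Tenemos la posición x(t) = 10·cos(2·t). Sustituyendo t = pi/2: x(pi/2) = -10.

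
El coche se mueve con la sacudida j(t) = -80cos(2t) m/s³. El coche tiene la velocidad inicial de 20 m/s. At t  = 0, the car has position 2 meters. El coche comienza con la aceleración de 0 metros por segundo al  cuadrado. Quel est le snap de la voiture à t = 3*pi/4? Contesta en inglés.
We must differentiate our jerk equation j(t) = -80·cos(2·t) 1 time. Taking d/dt of j(t), we find s(t) = 160·sin(2·t). We have snap s(t) = 160·sin(2·t). Substituting t = 3*pi/4: s(3*pi/4) = -160.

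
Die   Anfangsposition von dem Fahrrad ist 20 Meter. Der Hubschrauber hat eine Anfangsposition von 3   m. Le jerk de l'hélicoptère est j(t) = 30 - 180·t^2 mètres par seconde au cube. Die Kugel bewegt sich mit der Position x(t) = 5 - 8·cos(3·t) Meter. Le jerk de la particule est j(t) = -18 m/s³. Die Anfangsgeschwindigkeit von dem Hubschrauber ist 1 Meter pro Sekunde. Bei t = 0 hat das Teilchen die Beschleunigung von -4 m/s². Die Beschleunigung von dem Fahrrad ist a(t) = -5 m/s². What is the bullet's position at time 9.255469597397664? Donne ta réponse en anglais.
We have position x(t) = 5 - 8·cos(3·t). Substituting t = 9.255469597397664: x(9.255469597397664) = 11.9900444161811.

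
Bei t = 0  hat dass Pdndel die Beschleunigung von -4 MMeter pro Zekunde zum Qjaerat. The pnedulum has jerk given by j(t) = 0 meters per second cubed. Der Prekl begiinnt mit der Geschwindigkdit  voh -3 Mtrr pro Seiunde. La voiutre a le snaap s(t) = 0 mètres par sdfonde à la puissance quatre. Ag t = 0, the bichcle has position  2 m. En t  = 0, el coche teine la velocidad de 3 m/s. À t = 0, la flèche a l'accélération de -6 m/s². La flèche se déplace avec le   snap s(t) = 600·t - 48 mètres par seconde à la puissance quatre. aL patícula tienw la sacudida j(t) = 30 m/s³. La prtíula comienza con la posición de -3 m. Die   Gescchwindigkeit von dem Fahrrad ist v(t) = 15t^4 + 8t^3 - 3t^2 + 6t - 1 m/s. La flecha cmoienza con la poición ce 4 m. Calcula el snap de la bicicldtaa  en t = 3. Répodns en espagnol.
Para resolver esto, necesitamos tomar 3 derivadas de nuestra ecuación de la velocidad v(t) = 15·t^4 + 8·t^3 - 3·t^2 + 6·t - 1. Derivando la velocidad, obtenemos la aceleración: a(t) = 60·t^3 + 24·t^2 - 6·t + 6. La derivada de la aceleración da la sacudida: j(t) = 180·t^2 + 48·t - 6. Tomando d/dt de j(t), encontramos s(t) = 360·t + 48. Usando s(t) = 360·t + 48 y sustituyendo t = 3, encontramos s = 1128.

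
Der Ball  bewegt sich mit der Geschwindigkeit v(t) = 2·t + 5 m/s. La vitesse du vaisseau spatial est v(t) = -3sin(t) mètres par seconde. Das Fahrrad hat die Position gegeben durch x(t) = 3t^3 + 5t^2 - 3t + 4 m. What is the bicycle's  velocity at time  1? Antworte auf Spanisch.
Partiendo de la posición x(t) = 3·t^3 + 5·t^2 - 3·t + 4, tomamos 1 derivada. Derivando la posición, obtenemos la velocidad: v(t) = 9·t^2 + 10·t - 3. Usando v(t) = 9·t^2 + 10·t - 3 y sustituyendo t = 1, encontramos v = 16.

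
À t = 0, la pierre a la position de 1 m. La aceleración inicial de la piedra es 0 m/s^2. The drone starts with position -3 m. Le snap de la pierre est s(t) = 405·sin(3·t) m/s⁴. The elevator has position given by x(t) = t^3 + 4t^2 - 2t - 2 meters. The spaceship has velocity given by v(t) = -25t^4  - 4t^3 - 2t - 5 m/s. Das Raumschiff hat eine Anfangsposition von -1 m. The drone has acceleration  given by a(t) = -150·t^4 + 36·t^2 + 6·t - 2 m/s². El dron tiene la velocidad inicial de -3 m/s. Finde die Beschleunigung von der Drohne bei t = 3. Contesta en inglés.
Using a(t) = -150·t^4 + 36·t^2 + 6·t - 2 and substituting t = 3, we find a = -11810.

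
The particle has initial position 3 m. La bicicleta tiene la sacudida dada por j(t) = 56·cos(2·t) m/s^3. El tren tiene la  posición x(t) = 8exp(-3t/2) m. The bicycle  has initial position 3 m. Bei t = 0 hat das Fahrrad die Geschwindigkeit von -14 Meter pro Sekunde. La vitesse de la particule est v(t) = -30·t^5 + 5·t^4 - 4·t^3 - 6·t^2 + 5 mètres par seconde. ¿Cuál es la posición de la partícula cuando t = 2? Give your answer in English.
To find the answer, we compute 1 integral of v(t) = -30·t^5 + 5·t^4 - 4·t^3 - 6·t^2 + 5. Integrating velocity and using the initial condition x(0) = 3, we get x(t) = -5·t^6 + t^5 - t^4 - 2·t^3 + 5·t + 3. From the given position equation x(t) = -5·t^6 + t^5 - t^4 - 2·t^3 + 5·t + 3, we substitute t = 2 to get x = -307.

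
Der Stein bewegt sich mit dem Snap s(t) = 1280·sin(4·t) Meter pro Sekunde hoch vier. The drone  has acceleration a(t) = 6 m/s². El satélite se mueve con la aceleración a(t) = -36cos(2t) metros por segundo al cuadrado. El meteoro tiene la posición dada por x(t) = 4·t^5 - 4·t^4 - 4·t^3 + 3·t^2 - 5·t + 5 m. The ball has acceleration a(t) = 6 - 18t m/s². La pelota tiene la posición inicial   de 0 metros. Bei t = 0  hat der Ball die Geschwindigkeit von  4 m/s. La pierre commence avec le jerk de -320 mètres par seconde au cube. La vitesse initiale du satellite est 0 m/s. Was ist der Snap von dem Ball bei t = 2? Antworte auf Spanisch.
Debemos derivar nuestra ecuación de la aceleración a(t) = 6 - 18·t 2 veces. Derivando la aceleración, obtenemos la sacudida: j(t) = -18. Derivando la sacudida, obtenemos el snap: s(t) = 0. De la ecuación del snap s(t) = 0, sustituimos t = 2 para obtener s = 0.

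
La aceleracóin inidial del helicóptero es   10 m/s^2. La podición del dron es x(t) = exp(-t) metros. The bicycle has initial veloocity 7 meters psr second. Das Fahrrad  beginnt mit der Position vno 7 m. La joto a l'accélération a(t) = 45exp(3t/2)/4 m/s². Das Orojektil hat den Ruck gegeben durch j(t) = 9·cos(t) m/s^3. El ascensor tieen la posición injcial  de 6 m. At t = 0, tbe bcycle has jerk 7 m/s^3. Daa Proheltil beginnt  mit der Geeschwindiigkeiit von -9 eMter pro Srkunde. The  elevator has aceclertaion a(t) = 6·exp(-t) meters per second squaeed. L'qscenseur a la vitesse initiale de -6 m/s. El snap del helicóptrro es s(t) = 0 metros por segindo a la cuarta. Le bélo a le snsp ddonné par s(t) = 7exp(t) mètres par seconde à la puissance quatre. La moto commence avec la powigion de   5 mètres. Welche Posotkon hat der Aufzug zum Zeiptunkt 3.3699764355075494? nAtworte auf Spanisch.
Para resolver esto, necesitamos tomar 2 integrales de nuestra ecuación de la aceleración a(t) = 6·exp(-t). La antiderivada de la aceleración, con v(0) = -6, da la velocidad: v(t) = -6·exp(-t). La antiderivada de la velocidad, con x(0) = 6, da la posición: x(t) = 6·exp(-t). De la ecuación de la posición x(t) = 6·exp(-t), sustituimos t = 3.3699764355075494 para obtener x = 0.206342686364222.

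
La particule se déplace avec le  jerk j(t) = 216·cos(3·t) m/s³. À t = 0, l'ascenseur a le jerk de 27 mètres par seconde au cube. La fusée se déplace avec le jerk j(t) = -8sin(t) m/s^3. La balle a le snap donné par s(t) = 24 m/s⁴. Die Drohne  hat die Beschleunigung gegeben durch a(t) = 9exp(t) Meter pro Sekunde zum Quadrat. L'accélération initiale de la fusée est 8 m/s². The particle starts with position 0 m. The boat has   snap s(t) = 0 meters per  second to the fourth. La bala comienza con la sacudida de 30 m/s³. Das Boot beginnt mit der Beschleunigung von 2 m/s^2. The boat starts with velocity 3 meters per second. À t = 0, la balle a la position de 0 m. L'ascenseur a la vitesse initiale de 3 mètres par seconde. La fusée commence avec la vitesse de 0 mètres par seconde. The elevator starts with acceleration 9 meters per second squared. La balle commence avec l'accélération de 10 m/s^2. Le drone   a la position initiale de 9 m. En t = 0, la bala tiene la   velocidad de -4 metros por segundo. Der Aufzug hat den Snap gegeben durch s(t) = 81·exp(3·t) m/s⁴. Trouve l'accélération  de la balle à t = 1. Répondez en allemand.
Wir müssen die Stammfunktion unserer Gleichung für den Snap s(t) = 24 2-mal finden. Durch Integration von dem Snap und Verwendung der Anfangsbedingung j(0) = 30, erhalten wir j(t) = 24·t + 30. Mit ∫j(t)dt und Anwendung von a(0) = 10, finden wir a(t) = 12·t^2 + 30·t + 10. Wir haben die Beschleunigung a(t) = 12·t^2 + 30·t + 10. Durch Einsetzen von t = 1: a(1) = 52.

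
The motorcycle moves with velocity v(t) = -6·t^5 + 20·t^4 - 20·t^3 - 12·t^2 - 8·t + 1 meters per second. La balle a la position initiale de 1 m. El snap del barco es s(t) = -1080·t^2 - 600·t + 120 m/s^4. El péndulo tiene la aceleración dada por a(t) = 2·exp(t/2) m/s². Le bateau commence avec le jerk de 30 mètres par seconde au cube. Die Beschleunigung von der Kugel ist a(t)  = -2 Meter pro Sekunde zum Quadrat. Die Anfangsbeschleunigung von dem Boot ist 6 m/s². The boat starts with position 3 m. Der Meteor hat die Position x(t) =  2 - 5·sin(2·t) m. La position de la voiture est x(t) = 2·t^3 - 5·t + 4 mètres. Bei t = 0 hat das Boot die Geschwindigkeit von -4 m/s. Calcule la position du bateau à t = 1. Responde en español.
Para resolver esto, necesitamos tomar 4 antiderivadas de nuestra ecuación del snap s(t) = -1080·t^2 - 600·t + 120. La integral del snap, con j(0) = 30, da la sacudida: j(t) = -360·t^3 - 300·t^2 + 120·t + 30. La integral de la sacudida, con a(0) = 6, da la aceleración: a(t) = -90·t^4 - 100·t^3 + 60·t^2 + 30·t + 6. La integral de la aceleración es la velocidad. Usando v(0) = -4, obtenemos v(t) = -18·t^5 - 25·t^4 + 20·t^3 + 15·t^2 + 6·t - 4. Integrando la velocidad y usando la condición inicial x(0) = 3, obtenemos x(t) = -3·t^6 - 5·t^5 + 5·t^4 + 5·t^3 + 3·t^2 - 4·t + 3. De la ecuación de la posición x(t) = -3·t^6 - 5·t^5 + 5·t^4 + 5·t^3 + 3·t^2 - 4·t + 3, sustituimos t = 1 para obtener x = 4.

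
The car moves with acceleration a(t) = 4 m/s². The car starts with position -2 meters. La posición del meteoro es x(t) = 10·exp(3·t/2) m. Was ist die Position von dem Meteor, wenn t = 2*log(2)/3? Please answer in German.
Wir haben die Position x(t) = 10·exp(3·t/2). Durch Einsetzen von t = 2*log(2)/3: x(2*log(2)/3) = 20.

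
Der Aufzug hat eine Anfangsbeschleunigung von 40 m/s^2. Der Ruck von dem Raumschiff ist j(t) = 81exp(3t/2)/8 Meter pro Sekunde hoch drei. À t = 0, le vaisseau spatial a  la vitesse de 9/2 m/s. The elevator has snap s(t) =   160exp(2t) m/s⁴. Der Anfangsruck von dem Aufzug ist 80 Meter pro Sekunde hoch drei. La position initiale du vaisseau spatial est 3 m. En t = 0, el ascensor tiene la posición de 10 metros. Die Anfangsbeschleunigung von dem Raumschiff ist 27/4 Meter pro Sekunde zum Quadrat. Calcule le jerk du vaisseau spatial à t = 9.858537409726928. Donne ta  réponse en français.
Nous avons le jerk j(t) = 81·exp(3·t/2)/8. En substituant t = 9.858537409726928: j(9.858537409726928) = 26770570.5306341.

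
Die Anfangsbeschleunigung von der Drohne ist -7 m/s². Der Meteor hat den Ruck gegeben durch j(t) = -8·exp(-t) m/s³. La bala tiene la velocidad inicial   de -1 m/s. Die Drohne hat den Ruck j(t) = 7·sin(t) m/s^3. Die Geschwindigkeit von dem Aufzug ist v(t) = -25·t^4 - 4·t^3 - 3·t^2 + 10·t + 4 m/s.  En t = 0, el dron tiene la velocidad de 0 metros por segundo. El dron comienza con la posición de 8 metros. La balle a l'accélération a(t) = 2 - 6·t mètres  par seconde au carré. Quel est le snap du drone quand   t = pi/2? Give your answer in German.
Ausgehend von dem Ruck j(t) = 7·sin(t), nehmen wir 1 Ableitung. Mit d/dt von j(t) finden wir s(t) = 7·cos(t). Mit s(t) = 7·cos(t) und Einsetzen von t = pi/2, finden wir s = 0.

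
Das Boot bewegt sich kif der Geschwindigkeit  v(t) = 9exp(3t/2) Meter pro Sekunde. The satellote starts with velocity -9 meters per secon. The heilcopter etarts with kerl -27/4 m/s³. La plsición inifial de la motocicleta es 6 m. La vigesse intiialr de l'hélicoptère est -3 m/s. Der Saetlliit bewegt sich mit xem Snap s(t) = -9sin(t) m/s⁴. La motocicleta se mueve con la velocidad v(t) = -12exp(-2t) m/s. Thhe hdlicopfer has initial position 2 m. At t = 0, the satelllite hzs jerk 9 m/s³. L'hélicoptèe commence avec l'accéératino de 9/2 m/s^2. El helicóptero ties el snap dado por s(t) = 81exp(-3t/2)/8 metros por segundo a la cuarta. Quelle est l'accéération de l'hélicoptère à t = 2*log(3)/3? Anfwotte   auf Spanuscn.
Necesitamos integrar nuestra ecuación del snap s(t) = 81·exp(-3·t/2)/8 2 veces. Tomando ∫s(t)dt y aplicando j(0) = -27/4, encontramos j(t) = -27·exp(-3·t/2)/4. La integral de la sacudida, con a(0) = 9/2, da la aceleración: a(t) = 9·exp(-3·t/2)/2. Tenemos la aceleración a(t) = 9·exp(-3·t/2)/2. Sustituyendo t = 2*log(3)/3: a(2*log(3)/3) = 3/2.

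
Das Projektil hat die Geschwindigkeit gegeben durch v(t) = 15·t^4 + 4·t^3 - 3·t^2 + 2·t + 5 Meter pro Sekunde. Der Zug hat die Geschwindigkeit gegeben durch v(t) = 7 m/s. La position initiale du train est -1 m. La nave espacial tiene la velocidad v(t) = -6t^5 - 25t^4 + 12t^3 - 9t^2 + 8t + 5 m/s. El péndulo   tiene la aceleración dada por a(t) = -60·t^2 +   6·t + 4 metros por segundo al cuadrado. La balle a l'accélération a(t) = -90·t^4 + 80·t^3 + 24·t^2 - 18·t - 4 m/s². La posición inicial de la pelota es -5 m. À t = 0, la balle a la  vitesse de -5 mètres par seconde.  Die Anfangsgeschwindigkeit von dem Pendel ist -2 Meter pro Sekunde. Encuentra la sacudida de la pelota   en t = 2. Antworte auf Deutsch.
Ausgehend von der Beschleunigung a(t) = -90·t^4 + 80·t^3 + 24·t^2 - 18·t - 4, nehmen wir 1 Ableitung. Durch Ableiten von der Beschleunigung erhalten wir den Ruck: j(t) = -360·t^3 + 240·t^2 + 48·t - 18. Wir haben den Ruck j(t) = -360·t^3 + 240·t^2 + 48·t - 18. Durch Einsetzen von t = 2: j(2) = -1842.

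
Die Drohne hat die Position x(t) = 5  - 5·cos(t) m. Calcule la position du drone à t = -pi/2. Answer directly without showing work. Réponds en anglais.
The answer is 5.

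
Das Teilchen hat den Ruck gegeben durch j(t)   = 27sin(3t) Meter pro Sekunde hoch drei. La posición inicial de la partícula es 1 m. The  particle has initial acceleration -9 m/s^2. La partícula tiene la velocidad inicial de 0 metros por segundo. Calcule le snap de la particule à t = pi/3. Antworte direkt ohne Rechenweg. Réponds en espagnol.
La respuesta es -81.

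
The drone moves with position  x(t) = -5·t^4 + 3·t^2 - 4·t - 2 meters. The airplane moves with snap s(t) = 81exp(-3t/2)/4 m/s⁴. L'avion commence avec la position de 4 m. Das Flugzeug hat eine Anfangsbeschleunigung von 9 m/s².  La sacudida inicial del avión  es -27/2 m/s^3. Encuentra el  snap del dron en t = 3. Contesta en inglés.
To solve this, we need to take 4 derivatives of our position equation x(t) = -5·t^4 + 3·t^2 - 4·t - 2. Differentiating position, we get velocity: v(t) = -20·t^3 + 6·t - 4. The derivative of velocity gives acceleration: a(t) = 6 - 60·t^2. The derivative of acceleration gives jerk: j(t) = -120·t. Taking d/dt of j(t), we find s(t) = -120. From the given snap equation s(t) = -120, we substitute t = 3 to get s = -120.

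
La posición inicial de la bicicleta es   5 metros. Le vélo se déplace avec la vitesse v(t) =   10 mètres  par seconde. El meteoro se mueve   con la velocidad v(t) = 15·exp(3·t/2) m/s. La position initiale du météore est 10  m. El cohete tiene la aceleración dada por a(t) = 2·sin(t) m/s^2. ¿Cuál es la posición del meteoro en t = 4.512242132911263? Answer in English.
Starting from velocity v(t) = 15·exp(3·t/2), we take 1 integral. Finding the antiderivative of v(t) and using x(0) = 10: x(t) = 10·exp(3·t/2). From the given position equation x(t) = 10·exp(3·t/2), we substitute t = 4.512242132911263 to get x = 8698.86896667461.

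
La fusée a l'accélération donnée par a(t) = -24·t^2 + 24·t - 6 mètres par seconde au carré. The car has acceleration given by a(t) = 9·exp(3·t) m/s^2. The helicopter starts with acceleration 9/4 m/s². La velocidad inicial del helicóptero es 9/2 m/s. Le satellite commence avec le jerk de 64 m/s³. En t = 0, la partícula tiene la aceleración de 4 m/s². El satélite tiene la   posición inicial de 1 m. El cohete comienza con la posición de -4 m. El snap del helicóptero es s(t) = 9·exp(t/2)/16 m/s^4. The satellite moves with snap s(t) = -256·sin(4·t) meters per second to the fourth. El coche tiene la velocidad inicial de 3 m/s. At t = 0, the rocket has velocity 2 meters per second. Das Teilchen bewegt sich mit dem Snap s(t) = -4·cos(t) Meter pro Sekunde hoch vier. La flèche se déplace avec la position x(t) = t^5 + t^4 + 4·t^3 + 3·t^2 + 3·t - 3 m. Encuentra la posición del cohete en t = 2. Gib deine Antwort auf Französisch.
En partant de l'accélération a(t) = -24·t^2 + 24·t - 6, nous prenons 2 intégrales. En intégrant l'accélération et en utilisant la condition initiale v(0) = 2, nous obtenons v(t) = -8·t^3 + 12·t^2 - 6·t + 2. L'intégrale de la vitesse, avec x(0) = -4, donne la position: x(t) = -2·t^4 + 4·t^3 - 3·t^2 + 2·t - 4. De l'équation de la position x(t) = -2·t^4 + 4·t^3 - 3·t^2 + 2·t - 4, nous substituons t = 2 pour obtenir x = -12.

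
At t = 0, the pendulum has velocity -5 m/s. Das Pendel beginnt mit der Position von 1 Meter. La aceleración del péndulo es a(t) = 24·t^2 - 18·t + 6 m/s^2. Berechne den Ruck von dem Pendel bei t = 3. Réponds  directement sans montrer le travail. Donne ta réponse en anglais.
j(3) = 126.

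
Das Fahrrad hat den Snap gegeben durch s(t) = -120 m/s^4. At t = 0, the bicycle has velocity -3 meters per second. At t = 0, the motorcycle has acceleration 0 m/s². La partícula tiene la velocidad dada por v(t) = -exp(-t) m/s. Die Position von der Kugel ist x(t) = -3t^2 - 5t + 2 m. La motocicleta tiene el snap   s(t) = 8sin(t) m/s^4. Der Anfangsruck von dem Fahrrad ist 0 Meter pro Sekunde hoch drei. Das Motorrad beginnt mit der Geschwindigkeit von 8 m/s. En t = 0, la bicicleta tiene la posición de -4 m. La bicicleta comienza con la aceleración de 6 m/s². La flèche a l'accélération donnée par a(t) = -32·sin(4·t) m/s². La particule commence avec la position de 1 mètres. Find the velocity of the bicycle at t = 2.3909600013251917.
Starting from snap s(t) = -120, we take 3 antiderivatives. The integral of snap, with j(0) = 0, gives jerk: j(t) = -120·t. The integral of jerk is acceleration. Using a(0) = 6, we get a(t) = 6 - 60·t^2. The antiderivative of acceleration is velocity. Using v(0) = -3, we get v(t) = -20·t^3 + 6·t - 3. From the given velocity equation v(t) = -20·t^3 + 6·t - 3, we substitute t = 2.3909600013251917 to get v = -262.021769581726.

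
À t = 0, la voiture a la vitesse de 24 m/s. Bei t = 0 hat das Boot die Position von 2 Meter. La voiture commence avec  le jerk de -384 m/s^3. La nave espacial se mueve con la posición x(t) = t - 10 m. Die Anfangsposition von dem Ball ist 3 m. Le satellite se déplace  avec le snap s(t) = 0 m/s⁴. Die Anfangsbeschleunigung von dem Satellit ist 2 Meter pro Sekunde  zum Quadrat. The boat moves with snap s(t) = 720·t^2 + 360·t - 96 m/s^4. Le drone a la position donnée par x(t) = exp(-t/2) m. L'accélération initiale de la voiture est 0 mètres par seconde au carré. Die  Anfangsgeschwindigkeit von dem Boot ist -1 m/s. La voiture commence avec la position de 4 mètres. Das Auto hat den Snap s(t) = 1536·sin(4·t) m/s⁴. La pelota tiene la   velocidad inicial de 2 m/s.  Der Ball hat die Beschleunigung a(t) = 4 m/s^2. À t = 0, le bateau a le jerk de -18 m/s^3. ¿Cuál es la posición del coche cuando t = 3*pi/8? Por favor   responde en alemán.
Wir müssen das Integral unserer Gleichung für den Snap s(t) = 1536·sin(4·t) 4-mal finden. Die Stammfunktion von dem Snap, mit j(0) = -384, ergibt den Ruck: j(t) = -384·cos(4·t). Das Integral von dem Ruck ist die Beschleunigung. Mit a(0) = 0 erhalten wir a(t) = -96·sin(4·t). Die Stammfunktion von der Beschleunigung ist die Geschwindigkeit. Mit v(0) = 24 erhalten wir v(t) = 24·cos(4·t). Das Integral von der Geschwindigkeit, mit x(0) = 4, ergibt die Position: x(t) = 6·sin(4·t) + 4. Aus der Gleichung für die Position x(t) = 6·sin(4·t) + 4, setzen wir t = 3*pi/8 ein und erhalten x = -2.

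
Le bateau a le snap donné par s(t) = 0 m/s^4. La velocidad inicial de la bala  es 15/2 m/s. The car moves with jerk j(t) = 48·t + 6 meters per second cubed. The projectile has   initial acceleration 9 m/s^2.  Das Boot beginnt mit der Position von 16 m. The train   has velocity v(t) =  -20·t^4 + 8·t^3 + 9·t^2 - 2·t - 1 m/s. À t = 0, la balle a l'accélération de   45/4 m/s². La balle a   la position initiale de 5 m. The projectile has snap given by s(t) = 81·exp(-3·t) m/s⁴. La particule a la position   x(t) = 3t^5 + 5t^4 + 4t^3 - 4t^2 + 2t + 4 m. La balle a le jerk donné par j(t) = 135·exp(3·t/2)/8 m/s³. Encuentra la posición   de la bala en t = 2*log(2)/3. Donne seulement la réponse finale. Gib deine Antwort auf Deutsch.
Die Position bei t = 2*log(2)/3 ist x = 10.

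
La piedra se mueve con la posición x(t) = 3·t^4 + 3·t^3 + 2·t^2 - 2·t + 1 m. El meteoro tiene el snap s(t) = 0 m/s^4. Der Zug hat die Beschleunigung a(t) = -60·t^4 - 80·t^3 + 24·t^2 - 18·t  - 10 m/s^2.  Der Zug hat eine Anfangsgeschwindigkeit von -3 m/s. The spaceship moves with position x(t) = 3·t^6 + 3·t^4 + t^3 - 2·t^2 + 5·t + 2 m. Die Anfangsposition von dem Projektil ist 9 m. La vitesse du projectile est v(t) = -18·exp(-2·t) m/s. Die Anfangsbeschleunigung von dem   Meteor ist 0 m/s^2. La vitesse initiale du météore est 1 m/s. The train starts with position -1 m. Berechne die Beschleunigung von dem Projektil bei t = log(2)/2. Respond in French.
En partant de la vitesse v(t) = -18·exp(-2·t), nous prenons 1 dérivée. En prenant d/dt de v(t), nous trouvons a(t) = 36·exp(-2·t). En utilisant a(t) = 36·exp(-2·t) et en substituant t = log(2)/2, nous trouvons a = 18.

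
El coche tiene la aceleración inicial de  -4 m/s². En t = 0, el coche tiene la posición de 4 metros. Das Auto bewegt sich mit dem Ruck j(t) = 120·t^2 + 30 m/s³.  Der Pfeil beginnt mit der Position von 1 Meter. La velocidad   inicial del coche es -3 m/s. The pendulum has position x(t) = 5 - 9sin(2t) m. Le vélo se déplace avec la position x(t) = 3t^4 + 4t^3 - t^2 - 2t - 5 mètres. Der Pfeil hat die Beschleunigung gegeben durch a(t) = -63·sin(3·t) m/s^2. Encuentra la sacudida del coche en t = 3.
Tenemos la sacudida j(t) = 120·t^2 + 30. Sustituyendo t = 3: j(3) = 1110.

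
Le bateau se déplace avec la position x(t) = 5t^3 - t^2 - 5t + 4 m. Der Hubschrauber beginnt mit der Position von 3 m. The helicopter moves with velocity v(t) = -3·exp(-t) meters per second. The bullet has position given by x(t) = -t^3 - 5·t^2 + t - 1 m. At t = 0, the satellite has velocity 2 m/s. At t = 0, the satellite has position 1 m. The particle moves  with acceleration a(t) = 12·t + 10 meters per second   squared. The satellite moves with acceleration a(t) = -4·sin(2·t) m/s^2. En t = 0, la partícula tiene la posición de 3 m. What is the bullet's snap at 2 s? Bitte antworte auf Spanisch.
Para resolver esto, necesitamos tomar 4 derivadas de nuestra ecuación de la posición x(t) = -t^3 - 5·t^2 + t - 1. La derivada de la posición da la velocidad: v(t) = -3·t^2 - 10·t + 1. La derivada de la velocidad da la aceleración: a(t) = -6·t - 10. La derivada de la aceleración da la sacudida: j(t) = -6. Derivando la sacudida, obtenemos el snap: s(t) = 0. Usando s(t) = 0 y sustituyendo t = 2, encontramos s = 0.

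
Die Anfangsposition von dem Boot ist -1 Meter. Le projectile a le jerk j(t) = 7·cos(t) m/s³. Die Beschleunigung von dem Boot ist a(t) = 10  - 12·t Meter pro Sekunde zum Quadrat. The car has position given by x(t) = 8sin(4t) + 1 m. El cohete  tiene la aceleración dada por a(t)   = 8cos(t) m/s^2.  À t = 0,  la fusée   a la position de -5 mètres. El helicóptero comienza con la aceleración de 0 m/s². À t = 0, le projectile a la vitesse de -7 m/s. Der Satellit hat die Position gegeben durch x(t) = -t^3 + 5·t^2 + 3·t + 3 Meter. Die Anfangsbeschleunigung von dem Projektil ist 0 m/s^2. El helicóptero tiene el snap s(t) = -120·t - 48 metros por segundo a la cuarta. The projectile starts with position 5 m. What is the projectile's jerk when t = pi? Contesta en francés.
De l'équation du jerk j(t) = 7·cos(t), nous substituons t = pi pour obtenir j = -7.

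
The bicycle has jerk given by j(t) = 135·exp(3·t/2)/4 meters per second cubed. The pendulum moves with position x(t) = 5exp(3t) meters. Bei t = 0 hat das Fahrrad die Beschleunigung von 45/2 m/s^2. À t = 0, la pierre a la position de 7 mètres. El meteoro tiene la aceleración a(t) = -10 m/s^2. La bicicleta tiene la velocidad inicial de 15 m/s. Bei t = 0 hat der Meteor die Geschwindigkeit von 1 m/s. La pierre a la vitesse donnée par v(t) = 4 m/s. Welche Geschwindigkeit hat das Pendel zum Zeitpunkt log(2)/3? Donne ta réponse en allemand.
Wir müssen unsere Gleichung für die Position x(t) = 5·exp(3·t) 1-mal ableiten. Mit d/dt von x(t) finden wir v(t) = 15·exp(3·t). Wir haben die Geschwindigkeit v(t) = 15·exp(3·t). Durch Einsetzen von t = log(2)/3: v(log(2)/3) = 30.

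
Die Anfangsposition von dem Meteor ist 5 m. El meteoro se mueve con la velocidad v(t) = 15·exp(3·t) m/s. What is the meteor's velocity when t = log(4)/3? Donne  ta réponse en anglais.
Using v(t) = 15·exp(3·t) and substituting t = log(4)/3, we find v = 60.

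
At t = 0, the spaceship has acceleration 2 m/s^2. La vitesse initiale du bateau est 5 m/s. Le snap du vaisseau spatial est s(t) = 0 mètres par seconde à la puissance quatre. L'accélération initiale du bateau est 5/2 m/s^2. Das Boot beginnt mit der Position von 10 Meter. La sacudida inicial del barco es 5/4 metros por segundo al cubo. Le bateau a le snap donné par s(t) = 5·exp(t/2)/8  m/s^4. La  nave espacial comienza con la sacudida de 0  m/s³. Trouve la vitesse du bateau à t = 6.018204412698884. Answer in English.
We must find the antiderivative of our snap equation s(t) = 5·exp(t/2)/8 3 times. Taking ∫s(t)dt and applying j(0) = 5/4, we find j(t) = 5·exp(t/2)/4. Finding the integral of j(t) and using a(0) = 5/2: a(t) = 5·exp(t/2)/2. The integral of acceleration, with v(0) = 5, gives velocity: v(t) = 5·exp(t/2). Using v(t) = 5·exp(t/2) and substituting t = 6.018204412698884, we find v = 101.345971000584.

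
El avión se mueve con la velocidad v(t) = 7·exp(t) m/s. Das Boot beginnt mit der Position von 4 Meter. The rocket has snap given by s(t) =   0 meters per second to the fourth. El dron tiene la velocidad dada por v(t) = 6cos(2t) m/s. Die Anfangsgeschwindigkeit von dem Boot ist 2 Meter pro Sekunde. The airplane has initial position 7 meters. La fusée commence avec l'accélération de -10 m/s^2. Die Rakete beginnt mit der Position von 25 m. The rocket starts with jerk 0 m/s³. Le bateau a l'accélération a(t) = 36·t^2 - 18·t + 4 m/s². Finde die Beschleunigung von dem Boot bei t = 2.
Aus der Gleichung für die Beschleunigung a(t) = 36·t^2 - 18·t + 4, setzen wir t = 2 ein und erhalten a = 112.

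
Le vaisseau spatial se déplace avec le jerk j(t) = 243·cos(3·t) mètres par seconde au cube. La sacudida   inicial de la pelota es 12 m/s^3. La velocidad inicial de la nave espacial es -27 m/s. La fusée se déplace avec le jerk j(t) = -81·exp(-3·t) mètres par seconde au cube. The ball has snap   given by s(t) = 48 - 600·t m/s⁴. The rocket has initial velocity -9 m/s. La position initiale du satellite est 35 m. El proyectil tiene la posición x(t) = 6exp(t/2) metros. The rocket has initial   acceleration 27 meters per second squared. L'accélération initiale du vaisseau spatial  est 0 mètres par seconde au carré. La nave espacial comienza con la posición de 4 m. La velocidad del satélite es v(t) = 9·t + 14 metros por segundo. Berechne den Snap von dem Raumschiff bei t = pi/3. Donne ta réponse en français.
Pour résoudre ceci, nous devons prendre 1 dérivée de notre équation du jerk j(t) = 243·cos(3·t). En dérivant le jerk, nous obtenons le snap: s(t) = -729·sin(3·t). De l'équation du snap s(t) = -729·sin(3·t), nous substituons t = pi/3 pour obtenir s = 0.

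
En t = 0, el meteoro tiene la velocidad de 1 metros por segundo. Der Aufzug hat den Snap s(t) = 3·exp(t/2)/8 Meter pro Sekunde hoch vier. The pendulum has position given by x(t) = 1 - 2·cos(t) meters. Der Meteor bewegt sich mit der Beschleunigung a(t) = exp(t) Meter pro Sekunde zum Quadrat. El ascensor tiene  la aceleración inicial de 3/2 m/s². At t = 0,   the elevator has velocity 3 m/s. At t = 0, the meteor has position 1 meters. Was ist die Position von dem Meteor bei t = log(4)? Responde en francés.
Nous devons trouver la primitive de notre équation de l'accélération a(t) = exp(t) 2 fois. En prenant ∫a(t)dt et en appliquant v(0) = 1, nous trouvons v(t) = exp(t). La primitive de la vitesse est la position. En utilisant x(0) = 1, nous obtenons x(t) = exp(t). De l'équation de la position x(t) = exp(t), nous substituons t = log(4) pour obtenir x = 4.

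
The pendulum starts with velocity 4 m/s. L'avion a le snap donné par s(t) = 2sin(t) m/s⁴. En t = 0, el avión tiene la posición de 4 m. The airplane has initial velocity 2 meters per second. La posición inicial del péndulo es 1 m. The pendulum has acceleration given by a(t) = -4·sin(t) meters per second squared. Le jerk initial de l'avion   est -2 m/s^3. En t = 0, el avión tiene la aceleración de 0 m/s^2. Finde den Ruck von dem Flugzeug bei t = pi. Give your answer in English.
To solve this, we need to take 1 integral of our snap equation s(t) = 2·sin(t). Taking ∫s(t)dt and applying j(0) = -2, we find j(t) = -2·cos(t). From the given jerk equation j(t) = -2·cos(t), we substitute t = pi to get j = 2.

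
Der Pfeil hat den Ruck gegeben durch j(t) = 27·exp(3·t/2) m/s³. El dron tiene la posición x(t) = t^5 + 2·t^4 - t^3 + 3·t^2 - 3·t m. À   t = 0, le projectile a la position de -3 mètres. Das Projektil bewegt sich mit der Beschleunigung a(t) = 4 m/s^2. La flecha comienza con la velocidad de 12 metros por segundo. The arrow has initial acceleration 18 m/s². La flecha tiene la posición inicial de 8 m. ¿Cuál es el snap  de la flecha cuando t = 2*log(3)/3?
Partiendo de la sacudida j(t) = 27·exp(3·t/2), tomamos 1 derivada. Derivando la sacudida, obtenemos el snap: s(t) = 81·exp(3·t/2)/2. De la ecuación del snap s(t) = 81·exp(3·t/2)/2, sustituimos t = 2*log(3)/3 para obtener s = 243/2.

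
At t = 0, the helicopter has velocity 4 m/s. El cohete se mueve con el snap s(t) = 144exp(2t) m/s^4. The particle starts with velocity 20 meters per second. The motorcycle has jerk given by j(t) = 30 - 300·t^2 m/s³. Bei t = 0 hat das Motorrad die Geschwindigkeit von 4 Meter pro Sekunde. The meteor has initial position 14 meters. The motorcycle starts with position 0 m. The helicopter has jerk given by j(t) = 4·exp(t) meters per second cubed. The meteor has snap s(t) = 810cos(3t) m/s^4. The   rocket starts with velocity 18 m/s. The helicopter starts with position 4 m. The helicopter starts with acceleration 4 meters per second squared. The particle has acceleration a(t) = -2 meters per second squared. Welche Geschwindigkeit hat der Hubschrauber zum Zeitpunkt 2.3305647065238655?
Wir müssen unsere Gleichung für den Ruck j(t) = 4·exp(t) 2-mal integrieren. Das Integral von dem Ruck, mit a(0) = 4, ergibt die Beschleunigung: a(t) = 4·exp(t). Mit ∫a(t)dt und Anwendung von v(0) = 4, finden wir v(t) = 4·exp(t). Aus der Gleichung für die Geschwindigkeit v(t) = 4·exp(t), setzen wir t = 2.3305647065238655 ein und erhalten v = 41.1349887710870.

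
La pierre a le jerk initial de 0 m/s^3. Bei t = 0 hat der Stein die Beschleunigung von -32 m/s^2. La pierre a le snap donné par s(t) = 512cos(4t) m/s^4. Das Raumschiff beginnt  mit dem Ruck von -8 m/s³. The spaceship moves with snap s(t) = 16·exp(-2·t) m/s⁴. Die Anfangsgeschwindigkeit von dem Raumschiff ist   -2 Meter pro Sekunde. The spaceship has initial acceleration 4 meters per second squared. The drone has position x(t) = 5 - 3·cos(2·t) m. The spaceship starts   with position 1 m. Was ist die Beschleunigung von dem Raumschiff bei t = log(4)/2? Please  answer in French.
Nous devons trouver la primitive de notre équation du snap s(t) = 16·exp(-2·t) 2 fois. L'intégrale du snap, avec j(0) = -8, donne le jerk: j(t) = -8·exp(-2·t). En prenant ∫j(t)dt et en appliquant a(0) = 4, nous trouvons a(t) = 4·exp(-2·t). En utilisant a(t) = 4·exp(-2·t) et en substituant t = log(4)/2, nous trouvons a = 1.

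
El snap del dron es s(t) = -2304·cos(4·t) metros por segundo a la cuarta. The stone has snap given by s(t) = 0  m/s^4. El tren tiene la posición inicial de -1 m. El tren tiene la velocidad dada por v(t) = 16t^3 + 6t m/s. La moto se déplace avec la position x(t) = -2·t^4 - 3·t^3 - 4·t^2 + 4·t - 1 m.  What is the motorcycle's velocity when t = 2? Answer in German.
Wir müssen unsere Gleichung für die Position x(t) = -2·t^4 - 3·t^3 - 4·t^2 + 4·t - 1 1-mal ableiten. Durch Ableiten von der Position erhalten wir die Geschwindigkeit: v(t) = -8·t^3 - 9·t^2 - 8·t + 4. Aus der Gleichung für die Geschwindigkeit v(t) = -8·t^3 - 9·t^2 - 8·t + 4, setzen wir t = 2 ein und erhalten v = -112.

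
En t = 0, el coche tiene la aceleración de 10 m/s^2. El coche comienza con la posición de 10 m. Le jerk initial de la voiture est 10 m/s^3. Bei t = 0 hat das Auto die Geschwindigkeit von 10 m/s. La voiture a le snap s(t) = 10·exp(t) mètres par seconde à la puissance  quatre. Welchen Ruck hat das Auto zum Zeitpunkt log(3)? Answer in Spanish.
Partiendo del snap s(t) = 10·exp(t), tomamos 1 antiderivada. La integral del snap es la sacudida. Usando j(0) = 10, obtenemos j(t) = 10·exp(t). De la ecuación de la sacudida j(t) = 10·exp(t), sustituimos t = log(3) para obtener j = 30.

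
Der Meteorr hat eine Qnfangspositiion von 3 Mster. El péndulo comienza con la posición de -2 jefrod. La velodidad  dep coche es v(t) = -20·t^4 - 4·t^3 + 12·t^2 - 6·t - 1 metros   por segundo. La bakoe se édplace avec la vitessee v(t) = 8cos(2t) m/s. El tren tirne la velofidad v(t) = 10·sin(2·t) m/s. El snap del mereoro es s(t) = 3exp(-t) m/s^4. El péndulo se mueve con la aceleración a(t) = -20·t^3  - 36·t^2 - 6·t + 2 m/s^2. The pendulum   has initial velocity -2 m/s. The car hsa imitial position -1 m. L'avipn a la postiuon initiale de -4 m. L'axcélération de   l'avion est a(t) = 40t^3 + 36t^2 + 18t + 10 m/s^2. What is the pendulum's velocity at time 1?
Starting from acceleration a(t) = -20·t^3 - 36·t^2 - 6·t + 2, we take 1 antiderivative. Integrating acceleration and using the initial condition v(0) = -2, we get v(t) = -5·t^4 - 12·t^3 - 3·t^2 + 2·t - 2. From the given velocity equation v(t) = -5·t^4 - 12·t^3 - 3·t^2 + 2·t - 2, we substitute t = 1 to get v = -20.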